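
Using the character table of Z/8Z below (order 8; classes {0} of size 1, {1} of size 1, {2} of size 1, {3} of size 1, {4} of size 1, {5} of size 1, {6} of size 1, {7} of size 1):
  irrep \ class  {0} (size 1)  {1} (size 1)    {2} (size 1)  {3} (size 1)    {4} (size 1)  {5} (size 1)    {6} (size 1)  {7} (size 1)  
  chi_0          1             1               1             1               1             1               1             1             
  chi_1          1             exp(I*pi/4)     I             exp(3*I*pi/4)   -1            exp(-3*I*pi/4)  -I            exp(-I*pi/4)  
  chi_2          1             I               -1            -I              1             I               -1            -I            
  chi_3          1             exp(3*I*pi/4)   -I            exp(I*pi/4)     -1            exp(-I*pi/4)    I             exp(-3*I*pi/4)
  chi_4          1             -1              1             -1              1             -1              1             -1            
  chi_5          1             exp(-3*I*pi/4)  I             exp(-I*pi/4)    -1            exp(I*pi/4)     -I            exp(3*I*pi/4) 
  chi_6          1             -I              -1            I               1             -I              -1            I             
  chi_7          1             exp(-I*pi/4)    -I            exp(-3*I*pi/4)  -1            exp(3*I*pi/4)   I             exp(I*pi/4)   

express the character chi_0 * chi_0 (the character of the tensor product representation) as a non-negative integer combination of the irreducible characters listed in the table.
chi_0 tensor chi_0 = chi_0 (all other irreducibles have multiplicity 0).

Solution. The character of a tensor product is the pointwise product (chi_0 * chi_0)(C) = chi_0(C) * chi_0(C):
  {0}: (1)*(1), {1}: (1)*(1), {2}: (1)*(1), {3}: (1)*(1), {4}: (1)*(1), {5}: (1)*(1), {6}: (1)*(1), {7}: (1)*(1)
so (chi_0 * chi_0) takes values
  {0} -> 1, {1} -> 1, {2} -> 1, {3} -> 1, {4} -> 1, {5} -> 1, {6} -> 1, {7} -> 1.
Now take the inner product of this character with each irreducible chi from the table, <chi_0*chi_0, chi> = (1/8) sum_C |C| (chi_0*chi_0)(C) conj(chi(C)):
  <chi_0*chi_0, chi_0> = (1/8)[1*(1)*conj(1) + 1*(1)*conj(1) + 1*(1)*conj(1) + 1*(1)*conj(1) + 1*(1)*conj(1) + 1*(1)*conj(1) + 1*(1)*conj(1) + 1*(1)*conj(1)]
      = (1/8)[(1) + (1) + (1) + (1) + (1) + (1) + (1) + (1)] = 8/8 = 1
  <chi_0*chi_0, chi_1> = (1/8)[1*(1)*conj(1) + 1*(1)*conj(exp(I*pi/4)) + 1*(1)*conj(I) + 1*(1)*conj(exp(3*I*pi/4)) + 1*(1)*conj(-1) + 1*(1)*conj(exp(-3*I*pi/4)) + 1*(1)*conj(-I) + 1*(1)*conj(exp(-I*pi/4))]
      = (1/8)[(1) + (exp(-I*pi/4)) + (-I) + (exp(-3*I*pi/4)) + (-1) + (exp(3*I*pi/4)) + (I) + (exp(I*pi/4))] = 0/8 = 0
  <chi_0*chi_0, chi_2> = (1/8)[1*(1)*conj(1) + 1*(1)*conj(I) + 1*(1)*conj(-1) + 1*(1)*conj(-I) + 1*(1)*conj(1) + 1*(1)*conj(I) + 1*(1)*conj(-1) + 1*(1)*conj(-I)]
      = (1/8)[(1) + (-I) + (-1) + (I) + (1) + (-I) + (-1) + (I)] = 0/8 = 0
  <chi_0*chi_0, chi_3> = (1/8)[1*(1)*conj(1) + 1*(1)*conj(exp(3*I*pi/4)) + 1*(1)*conj(-I) + 1*(1)*conj(exp(I*pi/4)) + 1*(1)*conj(-1) + 1*(1)*conj(exp(-I*pi/4)) + 1*(1)*conj(I) + 1*(1)*conj(exp(-3*I*pi/4))]
      = (1/8)[(1) + (exp(-3*I*pi/4)) + (I) + (exp(-I*pi/4)) + (-1) + (exp(I*pi/4)) + (-I) + (exp(3*I*pi/4))] = 0/8 = 0
  <chi_0*chi_0, chi_4> = (1/8)[1*(1)*conj(1) + 1*(1)*conj(-1) + 1*(1)*conj(1) + 1*(1)*conj(-1) + 1*(1)*conj(1) + 1*(1)*conj(-1) + 1*(1)*conj(1) + 1*(1)*conj(-1)]
      = (1/8)[(1) + (-1) + (1) + (-1) + (1) + (-1) + (1) + (-1)] = 0/8 = 0
  <chi_0*chi_0, chi_5> = (1/8)[1*(1)*conj(1) + 1*(1)*conj(exp(-3*I*pi/4)) + 1*(1)*conj(I) + 1*(1)*conj(exp(-I*pi/4)) + 1*(1)*conj(-1) + 1*(1)*conj(exp(I*pi/4)) + 1*(1)*conj(-I) + 1*(1)*conj(exp(3*I*pi/4))]
      = (1/8)[(1) + (exp(3*I*pi/4)) + (-I) + (exp(I*pi/4)) + (-1) + (exp(-I*pi/4)) + (I) + (exp(-3*I*pi/4))] = 0/8 = 0
  <chi_0*chi_0, chi_6> = (1/8)[1*(1)*conj(1) + 1*(1)*conj(-I) + 1*(1)*conj(-1) + 1*(1)*conj(I) + 1*(1)*conj(1) + 1*(1)*conj(-I) + 1*(1)*conj(-1) + 1*(1)*conj(I)]
      = (1/8)[(1) + (I) + (-1) + (-I) + (1) + (I) + (-1) + (-I)] = 0/8 = 0
  <chi_0*chi_0, chi_7> = (1/8)[1*(1)*conj(1) + 1*(1)*conj(exp(-I*pi/4)) + 1*(1)*conj(-I) + 1*(1)*conj(exp(-3*I*pi/4)) + 1*(1)*conj(-1) + 1*(1)*conj(exp(3*I*pi/4)) + 1*(1)*conj(I) + 1*(1)*conj(exp(I*pi/4))]
      = (1/8)[(1) + (exp(I*pi/4)) + (I) + (exp(3*I*pi/4)) + (-1) + (exp(-3*I*pi/4)) + (-I) + (exp(-I*pi/4))] = 0/8 = 0
(Exp terms are combined using exp(i*s)*conj(exp(i*t)) = exp(i*(s-t)), and sums of them are collapsed using the identity that for every m > 1 the m distinct m-th roots of unity sum to 0, e.g. 1 + exp(2*I*pi/3) + exp(-2*I*pi/3) = 0.)
Hence the multiplicities are chi_0: 1. Dimension check: dim(chi_0)*dim(chi_0) = 1*1 = 1 and sum (mult * dim) = 1*1 = 1.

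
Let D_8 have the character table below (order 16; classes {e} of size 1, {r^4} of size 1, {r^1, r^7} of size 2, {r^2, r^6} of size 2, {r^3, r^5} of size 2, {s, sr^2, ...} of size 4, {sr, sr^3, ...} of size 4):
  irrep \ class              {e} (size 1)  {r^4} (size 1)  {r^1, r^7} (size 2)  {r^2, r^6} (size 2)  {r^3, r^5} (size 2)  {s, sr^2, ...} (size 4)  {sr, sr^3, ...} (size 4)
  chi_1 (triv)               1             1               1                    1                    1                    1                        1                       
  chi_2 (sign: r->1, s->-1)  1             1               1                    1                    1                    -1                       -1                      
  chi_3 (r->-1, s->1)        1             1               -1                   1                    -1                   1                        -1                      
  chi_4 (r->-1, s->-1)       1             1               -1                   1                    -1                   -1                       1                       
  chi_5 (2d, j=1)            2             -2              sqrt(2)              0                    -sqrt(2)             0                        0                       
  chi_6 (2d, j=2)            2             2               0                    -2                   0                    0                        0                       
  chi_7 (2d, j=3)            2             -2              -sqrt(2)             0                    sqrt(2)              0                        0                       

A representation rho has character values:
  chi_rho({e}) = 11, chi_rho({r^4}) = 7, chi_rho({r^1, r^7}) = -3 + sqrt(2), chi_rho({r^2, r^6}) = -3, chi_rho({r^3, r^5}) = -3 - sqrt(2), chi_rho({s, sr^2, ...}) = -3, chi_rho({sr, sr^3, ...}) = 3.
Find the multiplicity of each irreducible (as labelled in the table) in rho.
Multiplicities: chi_1: 0, chi_2: 0, chi_3: 0, chi_4: 3, chi_5: 1, chi_6: 3, chi_7: 0.

Reasoning: Use <chi_rho, chi> = (1/|G|) sum_C |C| * chi_rho(C) * conj(chi(C)) with |G| = 16 for each irreducible chi in the table:
  <chi_rho, chi_1> = (1/16)[1*(11)*conj(1) + 1*(7)*conj(1) + 2*(-3 + sqrt(2))*conj(1) + 2*(-3)*conj(1) + 2*(-3 - sqrt(2))*conj(1) + 4*(-3)*conj(1) + 4*(3)*conj(1)]
      = (1/16)[(11) + (7) + (-6 + 2*sqrt(2)) + (-6) + (-6 - 2*sqrt(2)) + (-12) + (12)] = 0/16 = 0
  <chi_rho, chi_2> = (1/16)[1*(11)*conj(1) + 1*(7)*conj(1) + 2*(-3 + sqrt(2))*conj(1) + 2*(-3)*conj(1) + 2*(-3 - sqrt(2))*conj(1) + 4*(-3)*conj(-1) + 4*(3)*conj(-1)]
      = (1/16)[(11) + (7) + (-6 + 2*sqrt(2)) + (-6) + (-6 - 2*sqrt(2)) + (12) + (-12)] = 0/16 = 0
  <chi_rho, chi_3> = (1/16)[1*(11)*conj(1) + 1*(7)*conj(1) + 2*(-3 + sqrt(2))*conj(-1) + 2*(-3)*conj(1) + 2*(-3 - sqrt(2))*conj(-1) + 4*(-3)*conj(1) + 4*(3)*conj(-1)]
      = (1/16)[(11) + (7) + (6 - 2*sqrt(2)) + (-6) + (2*sqrt(2) + 6) + (-12) + (-12)] = 0/16 = 0
  <chi_rho, chi_4> = (1/16)[1*(11)*conj(1) + 1*(7)*conj(1) + 2*(-3 + sqrt(2))*conj(-1) + 2*(-3)*conj(1) + 2*(-3 - sqrt(2))*conj(-1) + 4*(-3)*conj(-1) + 4*(3)*conj(1)]
      = (1/16)[(11) + (7) + (6 - 2*sqrt(2)) + (-6) + (2*sqrt(2) + 6) + (12) + (12)] = 48/16 = 3
  <chi_rho, chi_5> = (1/16)[1*(11)*conj(2) + 1*(7)*conj(-2) + 2*(-3 + sqrt(2))*conj(sqrt(2)) + 2*(-3)*conj(0) + 2*(-3 - sqrt(2))*conj(-sqrt(2)) + 4*(-3)*conj(0) + 4*(3)*conj(0)]
      = (1/16)[(22) + (-14) + (4 - 6*sqrt(2)) + (0) + (4 + 6*sqrt(2)) + (0) + (0)] = 16/16 = 1
  <chi_rho, chi_6> = (1/16)[1*(11)*conj(2) + 1*(7)*conj(2) + 2*(-3 + sqrt(2))*conj(0) + 2*(-3)*conj(-2) + 2*(-3 - sqrt(2))*conj(0) + 4*(-3)*conj(0) + 4*(3)*conj(0)]
      = (1/16)[(22) + (14) + (0) + (12) + (0) + (0) + (0)] = 48/16 = 3
  <chi_rho, chi_7> = (1/16)[1*(11)*conj(2) + 1*(7)*conj(-2) + 2*(-3 + sqrt(2))*conj(-sqrt(2)) + 2*(-3)*conj(0) + 2*(-3 - sqrt(2))*conj(sqrt(2)) + 4*(-3)*conj(0) + 4*(3)*conj(0)]
      = (1/16)[(22) + (-14) + (-4 + 6*sqrt(2)) + (0) + (-6*sqrt(2) - 4) + (0) + (0)] = 0/16 = 0
Dimension check: dim(rho) = sum (mult * dim) = 0*1 + 0*1 + 0*1 + 3*1 + 1*2 + 3*2 + 0*2 = 11 = chi_rho(e) = 11.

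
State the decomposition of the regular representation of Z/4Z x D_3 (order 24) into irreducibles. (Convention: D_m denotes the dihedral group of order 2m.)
Each irreducible V_i of dimension d_i appears with multiplicity d_i, i.e. rho_reg = (direct sum over all irreducibles V_i) d_i V_i. The irreducible dimensions for Z/4Z x D_3 are 1, 1, 1, 1, 1, 1, 1, 1, 2, 2, 2, 2: 8 irreducibles of dimension 1, each with multiplicity 1; 4 irreducibles of dimension 2, each with multiplicity 2. Total dimension 8*1*1 + 4*2*2 = 24 = |G|.

General theorem: in the regular representation of a finite group G, each irreducible appears with multiplicity equal to its dimension. Check: dim(rho_reg) = sum d_i^2 = 1 + 1 + 1 + 1 + 1 + 1 + 1 + 1 + 4 + 4 + 4 + 4 = 24 = |G|.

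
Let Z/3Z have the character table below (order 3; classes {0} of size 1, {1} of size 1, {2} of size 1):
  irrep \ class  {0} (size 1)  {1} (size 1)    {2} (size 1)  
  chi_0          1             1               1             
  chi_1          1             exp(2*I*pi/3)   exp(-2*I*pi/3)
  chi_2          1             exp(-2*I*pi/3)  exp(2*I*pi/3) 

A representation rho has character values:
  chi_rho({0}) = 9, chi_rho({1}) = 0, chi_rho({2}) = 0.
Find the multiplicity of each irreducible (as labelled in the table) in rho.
Multiplicities: chi_0: 3, chi_1: 3, chi_2: 3.

Explanation: Use <chi_rho, chi> = (1/|G|) sum_C |C| * chi_rho(C) * conj(chi(C)) with |G| = 3 for each irreducible chi in the table:
  <chi_rho, chi_0> = (1/3)[1*(9)*conj(1) + 1*(0)*conj(1) + 1*(0)*conj(1)]
      = (1/3)[(9) + (0) + (0)] = 9/3 = 3
  <chi_rho, chi_1> = (1/3)[1*(9)*conj(1) + 1*(0)*conj(exp(2*I*pi/3)) + 1*(0)*conj(exp(-2*I*pi/3))]
      = (1/3)[(9) + (0) + (0)] = 9/3 = 3
  <chi_rho, chi_2> = (1/3)[1*(9)*conj(1) + 1*(0)*conj(exp(-2*I*pi/3)) + 1*(0)*conj(exp(2*I*pi/3))]
      = (1/3)[(9) + (0) + (0)] = 9/3 = 3
(Exp terms are combined using exp(i*s)*conj(exp(i*t)) = exp(i*(s-t)), and sums of them are collapsed using the identity that for every m > 1 the m distinct m-th roots of unity sum to 0, e.g. 1 + exp(2*I*pi/3) + exp(-2*I*pi/3) = 0.)
Dimension check: dim(rho) = sum (mult * dim) = 3*1 + 3*1 + 3*1 = 9 = chi_rho(e) = 9.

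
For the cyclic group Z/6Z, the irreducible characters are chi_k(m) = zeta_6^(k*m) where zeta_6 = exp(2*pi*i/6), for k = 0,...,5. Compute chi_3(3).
chi_3(3) = zeta_6^9 = -1

Solution. chi_3(3) = zeta_6^(3*3) = zeta_6^9. Since zeta_6^6 = 1, this equals zeta_6^3 = exp(2*pi*i*3/6) = -1.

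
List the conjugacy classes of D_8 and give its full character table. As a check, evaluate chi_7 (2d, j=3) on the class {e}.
Conjugacy classes: {e} of size 1, {r^4} of size 1, {r^1, r^7} of size 2, {r^2, r^6} of size 2, {r^3, r^5} of size 2, {s, sr^2, ...} of size 4, {sr, sr^3, ...} of size 4.
Character table:
  irrep \ class              {e} (size 1)  {r^4} (size 1)  {r^1, r^7} (size 2)  {r^2, r^6} (size 2)  {r^3, r^5} (size 2)  {s, sr^2, ...} (size 4)  {sr, sr^3, ...} (size 4)
  chi_1 (triv)               1             1               1                    1                    1                    1                        1                       
  chi_2 (sign: r->1, s->-1)  1             1               1                    1                    1                    -1                       -1                      
  chi_3 (r->-1, s->1)        1             1               -1                   1                    -1                   1                        -1                      
  chi_4 (r->-1, s->-1)       1             1               -1                   1                    -1                   -1                       1                       
  chi_5 (2d, j=1)            2             -2              sqrt(2)              0                    -sqrt(2)             0                        0                       
  chi_6 (2d, j=2)            2             2               0                    -2                   0                    0                        0                       
  chi_7 (2d, j=3)            2             -2              -sqrt(2)             0                    sqrt(2)              0                        0                       

Spot check: chi_7 (2d, j=3) on {e} = 2.

Explanation: D_8 has order 2*8 = 16 with 7 conjugacy classes, hence 7 irreducibles. Sum of squared dims 1 + 1 + 1 + 1 + 4 + 4 + 4 = 16 = |G|. Linear characters come from the abelianisation; the 2-dimensional irreps have character r^k -> 2*cos(2*pi*j*k/8), reflections -> 0.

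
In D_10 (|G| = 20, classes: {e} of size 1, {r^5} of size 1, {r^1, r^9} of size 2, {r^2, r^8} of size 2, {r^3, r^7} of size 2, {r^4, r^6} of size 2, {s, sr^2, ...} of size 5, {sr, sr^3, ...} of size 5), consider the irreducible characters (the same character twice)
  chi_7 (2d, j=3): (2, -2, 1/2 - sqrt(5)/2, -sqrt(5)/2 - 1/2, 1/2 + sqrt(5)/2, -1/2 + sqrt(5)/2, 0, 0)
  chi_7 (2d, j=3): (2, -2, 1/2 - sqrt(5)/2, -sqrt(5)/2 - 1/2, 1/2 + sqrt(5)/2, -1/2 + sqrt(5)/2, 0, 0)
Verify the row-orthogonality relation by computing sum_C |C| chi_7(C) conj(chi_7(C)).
Sum = 20 = |G| = 20; so <chi_7, chi_7> = 1 (norm-1 confirms irreducibility).

Proof sketch: Compute term by term over conjugacy classes (|C| * chi_7(C) * conj(chi_7(C))):
  1*(2)*conj(2) + 1*(-2)*conj(-2) + 2*(1/2 - sqrt(5)/2)*conj(1/2 - sqrt(5)/2) + 2*(-sqrt(5)/2 - 1/2)*conj(-sqrt(5)/2 - 1/2) + 2*(1/2 + sqrt(5)/2)*conj(1/2 + sqrt(5)/2) + 2*(-1/2 + sqrt(5)/2)*conj(-1/2 + sqrt(5)/2) + 5*(0)*conj(0) + 5*(0)*conj(0)
  = (4) + (4) + (3 - sqrt(5)) + (sqrt(5) + 3) + (sqrt(5) + 3) + (3 - sqrt(5)) + (0) + (0)
  = 20.
Dividing by |G| = 20 gives 20/20 = 1, matching the row-orthogonality relation <chi_7, chi_7> = [chi_7 = chi_7].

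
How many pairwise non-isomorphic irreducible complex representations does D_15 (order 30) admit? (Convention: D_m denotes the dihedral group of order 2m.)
9

Details: The number of irreducible complex representations of a finite group equals its number of conjugacy classes. D_15 has 9 conjugacy classes ((n+3)/2 for n odd), so D_15 (order 30) has exactly 9 irreducible complex representations.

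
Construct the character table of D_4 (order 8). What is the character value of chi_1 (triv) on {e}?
Conjugacy classes: {e} of size 1, {r^2} of size 1, {r^1, r^3} of size 2, {s, sr^2, ...} of size 2, {sr, sr^3, ...} of size 2.
Character table:
  irrep \ class              {e} (size 1)  {r^2} (size 1)  {r^1, r^3} (size 2)  {s, sr^2, ...} (size 2)  {sr, sr^3, ...} (size 2)
  chi_1 (triv)               1             1               1                    1                        1                       
  chi_2 (sign: r->1, s->-1)  1             1               1                    -1                       -1                      
  chi_3 (r->-1, s->1)        1             1               -1                   1                        -1                      
  chi_4 (r->-1, s->-1)       1             1               -1                   -1                       1                       
  chi_5 (2d, j=1)            2             -2              0                    0                        0                       

Spot check: chi_1 (triv) on {e} = 1.

Proof sketch: D_4 has order 2*4 = 8 with 5 conjugacy classes, hence 5 irreducibles. Sum of squared dims 1 + 1 + 1 + 1 + 4 = 8 = |G|. Linear characters come from the abelianisation; the 2-dimensional irreps have character r^k -> 2*cos(2*pi*j*k/4), reflections -> 0.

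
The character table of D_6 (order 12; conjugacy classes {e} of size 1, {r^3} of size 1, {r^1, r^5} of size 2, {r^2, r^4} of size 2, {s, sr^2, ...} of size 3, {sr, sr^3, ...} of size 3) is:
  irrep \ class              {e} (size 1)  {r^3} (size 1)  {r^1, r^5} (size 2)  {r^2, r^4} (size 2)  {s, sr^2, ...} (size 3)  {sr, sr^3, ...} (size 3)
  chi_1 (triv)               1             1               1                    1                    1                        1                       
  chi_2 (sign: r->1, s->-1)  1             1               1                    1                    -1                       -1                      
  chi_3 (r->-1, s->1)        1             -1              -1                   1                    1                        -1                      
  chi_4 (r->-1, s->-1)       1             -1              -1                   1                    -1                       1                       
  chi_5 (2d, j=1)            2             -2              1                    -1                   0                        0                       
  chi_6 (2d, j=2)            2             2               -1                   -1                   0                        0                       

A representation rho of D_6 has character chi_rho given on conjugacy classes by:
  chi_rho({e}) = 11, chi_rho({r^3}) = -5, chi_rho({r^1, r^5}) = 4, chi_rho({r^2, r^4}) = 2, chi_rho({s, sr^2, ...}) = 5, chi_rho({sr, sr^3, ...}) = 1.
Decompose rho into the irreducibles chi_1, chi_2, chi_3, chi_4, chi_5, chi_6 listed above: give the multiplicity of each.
Multiplicities: chi_1: 3, chi_2: 0, chi_3: 2, chi_4: 0, chi_5: 3, chi_6: 0.

Argument: Use <chi_rho, chi> = (1/|G|) sum_C |C| * chi_rho(C) * conj(chi(C)) with |G| = 12 for each irreducible chi in the table:
  <chi_rho, chi_1> = (1/12)[1*(11)*conj(1) + 1*(-5)*conj(1) + 2*(4)*conj(1) + 2*(2)*conj(1) + 3*(5)*conj(1) + 3*(1)*conj(1)]
      = (1/12)[(11) + (-5) + (8) + (4) + (15) + (3)] = 36/12 = 3
  <chi_rho, chi_2> = (1/12)[1*(11)*conj(1) + 1*(-5)*conj(1) + 2*(4)*conj(1) + 2*(2)*conj(1) + 3*(5)*conj(-1) + 3*(1)*conj(-1)]
      = (1/12)[(11) + (-5) + (8) + (4) + (-15) + (-3)] = 0/12 = 0
  <chi_rho, chi_3> = (1/12)[1*(11)*conj(1) + 1*(-5)*conj(-1) + 2*(4)*conj(-1) + 2*(2)*conj(1) + 3*(5)*conj(1) + 3*(1)*conj(-1)]
      = (1/12)[(11) + (5) + (-8) + (4) + (15) + (-3)] = 24/12 = 2
  <chi_rho, chi_4> = (1/12)[1*(11)*conj(1) + 1*(-5)*conj(-1) + 2*(4)*conj(-1) + 2*(2)*conj(1) + 3*(5)*conj(-1) + 3*(1)*conj(1)]
      = (1/12)[(11) + (5) + (-8) + (4) + (-15) + (3)] = 0/12 = 0
  <chi_rho, chi_5> = (1/12)[1*(11)*conj(2) + 1*(-5)*conj(-2) + 2*(4)*conj(1) + 2*(2)*conj(-1) + 3*(5)*conj(0) + 3*(1)*conj(0)]
      = (1/12)[(22) + (10) + (8) + (-4) + (0) + (0)] = 36/12 = 3
  <chi_rho, chi_6> = (1/12)[1*(11)*conj(2) + 1*(-5)*conj(2) + 2*(4)*conj(-1) + 2*(2)*conj(-1) + 3*(5)*conj(0) + 3*(1)*conj(0)]
      = (1/12)[(22) + (-10) + (-8) + (-4) + (0) + (0)] = 0/12 = 0
Dimension check: dim(rho) = sum (mult * dim) = 3*1 + 0*1 + 2*1 + 0*1 + 3*2 + 0*2 = 11 = chi_rho(e) = 11.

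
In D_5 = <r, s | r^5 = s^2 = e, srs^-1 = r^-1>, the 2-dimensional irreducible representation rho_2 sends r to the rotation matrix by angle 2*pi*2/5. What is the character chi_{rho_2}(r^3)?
chi_{rho_2}(r^3) = 2*cos(2*pi*2*3/5) = -1/2 + sqrt(5)/2

rho_2(r^3) is rotation by angle 2*pi*2*3/5, whose trace is 2*cos(2*pi*2*3/5) = -1/2 + sqrt(5)/2.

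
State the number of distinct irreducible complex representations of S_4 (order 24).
5

Reasoning: The number of irreducible complex representations of a finite group equals its number of conjugacy classes. Conjugacy classes in S_4 correspond to cycle types, i.e. partitions of 4; there are p(4) = 5 of them, so S_4 (order 24) has exactly 5 irreducible complex representations.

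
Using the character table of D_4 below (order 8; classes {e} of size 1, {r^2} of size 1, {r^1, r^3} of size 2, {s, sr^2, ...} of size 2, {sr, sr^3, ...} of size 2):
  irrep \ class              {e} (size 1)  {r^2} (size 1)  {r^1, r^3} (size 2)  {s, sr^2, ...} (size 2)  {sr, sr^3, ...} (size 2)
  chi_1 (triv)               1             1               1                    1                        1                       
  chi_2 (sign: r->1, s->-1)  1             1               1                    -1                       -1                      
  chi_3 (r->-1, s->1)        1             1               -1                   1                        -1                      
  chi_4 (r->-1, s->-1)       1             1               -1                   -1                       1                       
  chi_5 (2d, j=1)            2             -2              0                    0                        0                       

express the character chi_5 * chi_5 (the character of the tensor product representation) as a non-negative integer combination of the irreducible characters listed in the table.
chi_5 tensor chi_5 = chi_1 + chi_2 + chi_3 + chi_4 (all other irreducibles have multiplicity 0).

Why: The character of a tensor product is the pointwise product (chi_5 * chi_5)(C) = chi_5(C) * chi_5(C):
  {e}: (2)*(2), {r^2}: (-2)*(-2), {r^1, r^3}: (0)*(0), {s, sr^2, ...}: (0)*(0), {sr, sr^3, ...}: (0)*(0)
so (chi_5 * chi_5) takes values
  {e} -> 4, {r^2} -> 4, {r^1, r^3} -> 0, {s, sr^2, ...} -> 0, {sr, sr^3, ...} -> 0.
Now take the inner product of this character with each irreducible chi from the table, <chi_5*chi_5, chi> = (1/8) sum_C |C| (chi_5*chi_5)(C) conj(chi(C)):
  <chi_5*chi_5, chi_1> = (1/8)[1*(4)*conj(1) + 1*(4)*conj(1) + 2*(0)*conj(1) + 2*(0)*conj(1) + 2*(0)*conj(1)]
      = (1/8)[(4) + (4) + (0) + (0) + (0)] = 8/8 = 1
  <chi_5*chi_5, chi_2> = (1/8)[1*(4)*conj(1) + 1*(4)*conj(1) + 2*(0)*conj(1) + 2*(0)*conj(-1) + 2*(0)*conj(-1)]
      = (1/8)[(4) + (4) + (0) + (0) + (0)] = 8/8 = 1
  <chi_5*chi_5, chi_3> = (1/8)[1*(4)*conj(1) + 1*(4)*conj(1) + 2*(0)*conj(-1) + 2*(0)*conj(1) + 2*(0)*conj(-1)]
      = (1/8)[(4) + (4) + (0) + (0) + (0)] = 8/8 = 1
  <chi_5*chi_5, chi_4> = (1/8)[1*(4)*conj(1) + 1*(4)*conj(1) + 2*(0)*conj(-1) + 2*(0)*conj(-1) + 2*(0)*conj(1)]
      = (1/8)[(4) + (4) + (0) + (0) + (0)] = 8/8 = 1
  <chi_5*chi_5, chi_5> = (1/8)[1*(4)*conj(2) + 1*(4)*conj(-2) + 2*(0)*conj(0) + 2*(0)*conj(0) + 2*(0)*conj(0)]
      = (1/8)[(8) + (-8) + (0) + (0) + (0)] = 0/8 = 0
Hence the multiplicities are chi_1: 1, chi_2: 1, chi_3: 1, chi_4: 1. Dimension check: dim(chi_5)*dim(chi_5) = 2*2 = 4 and sum (mult * dim) = 1*1 + 1*1 + 1*1 + 1*1 = 4.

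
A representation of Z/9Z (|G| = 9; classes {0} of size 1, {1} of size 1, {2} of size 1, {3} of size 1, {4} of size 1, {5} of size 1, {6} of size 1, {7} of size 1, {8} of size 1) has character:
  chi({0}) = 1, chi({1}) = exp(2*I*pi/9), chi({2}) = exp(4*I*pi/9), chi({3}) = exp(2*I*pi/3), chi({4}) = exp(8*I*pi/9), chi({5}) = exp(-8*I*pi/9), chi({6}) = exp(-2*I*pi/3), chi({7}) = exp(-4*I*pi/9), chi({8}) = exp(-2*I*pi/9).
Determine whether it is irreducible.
Irreducible: <chi, chi> = 1.

Derivation: <chi, chi> = (1/|G|) sum_C |C| * |chi(C)|^2 = (1/9)[1*|1|^2 + 1*|exp(2*I*pi/9)|^2 + 1*|exp(4*I*pi/9)|^2 + 1*|exp(2*I*pi/3)|^2 + 1*|exp(8*I*pi/9)|^2 + 1*|exp(-8*I*pi/9)|^2 + 1*|exp(-2*I*pi/3)|^2 + 1*|exp(-4*I*pi/9)|^2 + 1*|exp(-2*I*pi/9)|^2]
  = (1/9)[(1) + (1) + (1) + (1) + (1) + (1) + (1) + (1) + (1)] = 9/9 = 1.
(Exp terms are combined using exp(i*s)*conj(exp(i*t)) = exp(i*(s-t)), and sums of them are collapsed using the identity that for every m > 1 the m distinct m-th roots of unity sum to 0, e.g. 1 + exp(2*I*pi/3) + exp(-2*I*pi/3) = 0.)
A character is irreducible iff <chi, chi> = 1, so this representation is irreducible.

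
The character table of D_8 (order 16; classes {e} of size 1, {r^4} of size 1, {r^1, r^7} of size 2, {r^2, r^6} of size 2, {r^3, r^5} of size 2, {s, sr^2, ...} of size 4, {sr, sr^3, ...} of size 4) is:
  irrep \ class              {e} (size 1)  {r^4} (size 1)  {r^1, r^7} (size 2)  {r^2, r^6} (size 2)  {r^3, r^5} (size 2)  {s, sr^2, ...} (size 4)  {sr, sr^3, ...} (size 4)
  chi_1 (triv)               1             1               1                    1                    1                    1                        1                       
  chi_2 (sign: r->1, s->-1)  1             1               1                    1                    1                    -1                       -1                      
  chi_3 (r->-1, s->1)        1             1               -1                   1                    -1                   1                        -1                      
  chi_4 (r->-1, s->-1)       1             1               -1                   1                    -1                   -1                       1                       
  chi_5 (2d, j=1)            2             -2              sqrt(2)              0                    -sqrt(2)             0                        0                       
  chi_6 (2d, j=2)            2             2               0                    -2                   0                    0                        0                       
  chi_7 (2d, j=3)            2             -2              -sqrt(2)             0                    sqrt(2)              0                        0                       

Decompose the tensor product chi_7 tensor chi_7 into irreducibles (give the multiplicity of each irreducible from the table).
chi_7 tensor chi_7 = chi_1 + chi_2 + chi_6 (all other irreducibles have multiplicity 0).

The character of a tensor product is the pointwise product (chi_7 * chi_7)(C) = chi_7(C) * chi_7(C):
  {e}: (2)*(2), {r^4}: (-2)*(-2), {r^1, r^7}: (-sqrt(2))*(-sqrt(2)), {r^2, r^6}: (0)*(0), {r^3, r^5}: (sqrt(2))*(sqrt(2)), {s, sr^2, ...}: (0)*(0), {sr, sr^3, ...}: (0)*(0)
so (chi_7 * chi_7) takes values
  {e} -> 4, {r^4} -> 4, {r^1, r^7} -> 2, {r^2, r^6} -> 0, {r^3, r^5} -> 2, {s, sr^2, ...} -> 0, {sr, sr^3, ...} -> 0.
Now take the inner product of this character with each irreducible chi from the table, <chi_7*chi_7, chi> = (1/16) sum_C |C| (chi_7*chi_7)(C) conj(chi(C)):
  <chi_7*chi_7, chi_1> = (1/16)[1*(4)*conj(1) + 1*(4)*conj(1) + 2*(2)*conj(1) + 2*(0)*conj(1) + 2*(2)*conj(1) + 4*(0)*conj(1) + 4*(0)*conj(1)]
      = (1/16)[(4) + (4) + (4) + (0) + (4) + (0) + (0)] = 16/16 = 1
  <chi_7*chi_7, chi_2> = (1/16)[1*(4)*conj(1) + 1*(4)*conj(1) + 2*(2)*conj(1) + 2*(0)*conj(1) + 2*(2)*conj(1) + 4*(0)*conj(-1) + 4*(0)*conj(-1)]
      = (1/16)[(4) + (4) + (4) + (0) + (4) + (0) + (0)] = 16/16 = 1
  <chi_7*chi_7, chi_3> = (1/16)[1*(4)*conj(1) + 1*(4)*conj(1) + 2*(2)*conj(-1) + 2*(0)*conj(1) + 2*(2)*conj(-1) + 4*(0)*conj(1) + 4*(0)*conj(-1)]
      = (1/16)[(4) + (4) + (-4) + (0) + (-4) + (0) + (0)] = 0/16 = 0
  <chi_7*chi_7, chi_4> = (1/16)[1*(4)*conj(1) + 1*(4)*conj(1) + 2*(2)*conj(-1) + 2*(0)*conj(1) + 2*(2)*conj(-1) + 4*(0)*conj(-1) + 4*(0)*conj(1)]
      = (1/16)[(4) + (4) + (-4) + (0) + (-4) + (0) + (0)] = 0/16 = 0
  <chi_7*chi_7, chi_5> = (1/16)[1*(4)*conj(2) + 1*(4)*conj(-2) + 2*(2)*conj(sqrt(2)) + 2*(0)*conj(0) + 2*(2)*conj(-sqrt(2)) + 4*(0)*conj(0) + 4*(0)*conj(0)]
      = (1/16)[(8) + (-8) + (4*sqrt(2)) + (0) + (-4*sqrt(2)) + (0) + (0)] = 0/16 = 0
  <chi_7*chi_7, chi_6> = (1/16)[1*(4)*conj(2) + 1*(4)*conj(2) + 2*(2)*conj(0) + 2*(0)*conj(-2) + 2*(2)*conj(0) + 4*(0)*conj(0) + 4*(0)*conj(0)]
      = (1/16)[(8) + (8) + (0) + (0) + (0) + (0) + (0)] = 16/16 = 1
  <chi_7*chi_7, chi_7> = (1/16)[1*(4)*conj(2) + 1*(4)*conj(-2) + 2*(2)*conj(-sqrt(2)) + 2*(0)*conj(0) + 2*(2)*conj(sqrt(2)) + 4*(0)*conj(0) + 4*(0)*conj(0)]
      = (1/16)[(8) + (-8) + (-4*sqrt(2)) + (0) + (4*sqrt(2)) + (0) + (0)] = 0/16 = 0
Hence the multiplicities are chi_1: 1, chi_2: 1, chi_6: 1. Dimension check: dim(chi_7)*dim(chi_7) = 2*2 = 4 and sum (mult * dim) = 1*1 + 1*1 + 1*2 = 4.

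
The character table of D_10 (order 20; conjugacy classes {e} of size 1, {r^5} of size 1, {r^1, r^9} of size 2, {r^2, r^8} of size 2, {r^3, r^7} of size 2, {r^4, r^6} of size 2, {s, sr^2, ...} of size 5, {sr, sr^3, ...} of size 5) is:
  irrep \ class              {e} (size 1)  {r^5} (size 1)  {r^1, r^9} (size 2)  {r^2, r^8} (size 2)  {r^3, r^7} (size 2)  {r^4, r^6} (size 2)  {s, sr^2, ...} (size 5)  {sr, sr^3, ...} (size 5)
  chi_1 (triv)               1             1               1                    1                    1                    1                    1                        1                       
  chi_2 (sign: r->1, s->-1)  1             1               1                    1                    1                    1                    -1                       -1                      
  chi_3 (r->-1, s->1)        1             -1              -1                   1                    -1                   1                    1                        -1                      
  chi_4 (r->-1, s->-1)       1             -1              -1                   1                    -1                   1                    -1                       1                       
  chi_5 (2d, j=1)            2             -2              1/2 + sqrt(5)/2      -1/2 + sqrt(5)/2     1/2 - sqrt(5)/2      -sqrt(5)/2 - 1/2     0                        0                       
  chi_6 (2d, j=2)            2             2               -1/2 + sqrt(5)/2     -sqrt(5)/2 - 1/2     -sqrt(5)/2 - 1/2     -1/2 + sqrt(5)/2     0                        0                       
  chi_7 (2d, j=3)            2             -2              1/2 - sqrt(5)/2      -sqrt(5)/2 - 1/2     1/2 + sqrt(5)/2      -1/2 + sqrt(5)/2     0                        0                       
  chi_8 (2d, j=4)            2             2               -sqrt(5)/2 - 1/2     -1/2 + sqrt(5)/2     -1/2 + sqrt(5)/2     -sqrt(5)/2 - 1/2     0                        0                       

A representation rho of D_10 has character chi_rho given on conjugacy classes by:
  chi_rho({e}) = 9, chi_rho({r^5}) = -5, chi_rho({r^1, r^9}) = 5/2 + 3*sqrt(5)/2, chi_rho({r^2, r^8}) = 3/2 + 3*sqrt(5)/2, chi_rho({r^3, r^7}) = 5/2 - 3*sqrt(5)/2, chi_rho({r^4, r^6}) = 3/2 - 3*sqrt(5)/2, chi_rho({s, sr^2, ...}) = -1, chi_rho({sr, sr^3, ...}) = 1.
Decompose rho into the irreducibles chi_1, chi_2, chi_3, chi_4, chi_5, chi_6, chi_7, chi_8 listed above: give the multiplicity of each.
Multiplicities: chi_1: 1, chi_2: 1, chi_3: 0, chi_4: 1, chi_5: 3, chi_6: 0, chi_7: 0, chi_8: 0.

Use <chi_rho, chi> = (1/|G|) sum_C |C| * chi_rho(C) * conj(chi(C)) with |G| = 20 for each irreducible chi in the table:
  <chi_rho, chi_1> = (1/20)[1*(9)*conj(1) + 1*(-5)*conj(1) + 2*(5/2 + 3*sqrt(5)/2)*conj(1) + 2*(3/2 + 3*sqrt(5)/2)*conj(1) + 2*(5/2 - 3*sqrt(5)/2)*conj(1) + 2*(3/2 - 3*sqrt(5)/2)*conj(1) + 5*(-1)*conj(1) + 5*(1)*conj(1)]
      = (1/20)[(9) + (-5) + (5 + 3*sqrt(5)) + (3 + 3*sqrt(5)) + (5 - 3*sqrt(5)) + (3 - 3*sqrt(5)) + (-5) + (5)] = 20/20 = 1
  <chi_rho, chi_2> = (1/20)[1*(9)*conj(1) + 1*(-5)*conj(1) + 2*(5/2 + 3*sqrt(5)/2)*conj(1) + 2*(3/2 + 3*sqrt(5)/2)*conj(1) + 2*(5/2 - 3*sqrt(5)/2)*conj(1) + 2*(3/2 - 3*sqrt(5)/2)*conj(1) + 5*(-1)*conj(-1) + 5*(1)*conj(-1)]
      = (1/20)[(9) + (-5) + (5 + 3*sqrt(5)) + (3 + 3*sqrt(5)) + (5 - 3*sqrt(5)) + (3 - 3*sqrt(5)) + (5) + (-5)] = 20/20 = 1
  <chi_rho, chi_3> = (1/20)[1*(9)*conj(1) + 1*(-5)*conj(-1) + 2*(5/2 + 3*sqrt(5)/2)*conj(-1) + 2*(3/2 + 3*sqrt(5)/2)*conj(1) + 2*(5/2 - 3*sqrt(5)/2)*conj(-1) + 2*(3/2 - 3*sqrt(5)/2)*conj(1) + 5*(-1)*conj(1) + 5*(1)*conj(-1)]
      = (1/20)[(9) + (5) + (-3*sqrt(5) - 5) + (3 + 3*sqrt(5)) + (-5 + 3*sqrt(5)) + (3 - 3*sqrt(5)) + (-5) + (-5)] = 0/20 = 0
  <chi_rho, chi_4> = (1/20)[1*(9)*conj(1) + 1*(-5)*conj(-1) + 2*(5/2 + 3*sqrt(5)/2)*conj(-1) + 2*(3/2 + 3*sqrt(5)/2)*conj(1) + 2*(5/2 - 3*sqrt(5)/2)*conj(-1) + 2*(3/2 - 3*sqrt(5)/2)*conj(1) + 5*(-1)*conj(-1) + 5*(1)*conj(1)]
      = (1/20)[(9) + (5) + (-3*sqrt(5) - 5) + (3 + 3*sqrt(5)) + (-5 + 3*sqrt(5)) + (3 - 3*sqrt(5)) + (5) + (5)] = 20/20 = 1
  <chi_rho, chi_5> = (1/20)[1*(9)*conj(2) + 1*(-5)*conj(-2) + 2*(5/2 + 3*sqrt(5)/2)*conj(1/2 + sqrt(5)/2) + 2*(3/2 + 3*sqrt(5)/2)*conj(-1/2 + sqrt(5)/2) + 2*(5/2 - 3*sqrt(5)/2)*conj(1/2 - sqrt(5)/2) + 2*(3/2 - 3*sqrt(5)/2)*conj(-sqrt(5)/2 - 1/2) + 5*(-1)*conj(0) + 5*(1)*conj(0)]
      = (1/20)[(18) + (10) + (4*sqrt(5) + 10) + (6) + (10 - 4*sqrt(5)) + (6) + (0) + (0)] = 60/20 = 3
  <chi_rho, chi_6> = (1/20)[1*(9)*conj(2) + 1*(-5)*conj(2) + 2*(5/2 + 3*sqrt(5)/2)*conj(-1/2 + sqrt(5)/2) + 2*(3/2 + 3*sqrt(5)/2)*conj(-sqrt(5)/2 - 1/2) + 2*(5/2 - 3*sqrt(5)/2)*conj(-sqrt(5)/2 - 1/2) + 2*(3/2 - 3*sqrt(5)/2)*conj(-1/2 + sqrt(5)/2) + 5*(-1)*conj(0) + 5*(1)*conj(0)]
      = (1/20)[(18) + (-10) + (sqrt(5) + 5) + (-9 - 3*sqrt(5)) + (5 - sqrt(5)) + (-9 + 3*sqrt(5)) + (0) + (0)] = 0/20 = 0
  <chi_rho, chi_7> = (1/20)[1*(9)*conj(2) + 1*(-5)*conj(-2) + 2*(5/2 + 3*sqrt(5)/2)*conj(1/2 - sqrt(5)/2) + 2*(3/2 + 3*sqrt(5)/2)*conj(-sqrt(5)/2 - 1/2) + 2*(5/2 - 3*sqrt(5)/2)*conj(1/2 + sqrt(5)/2) + 2*(3/2 - 3*sqrt(5)/2)*conj(-1/2 + sqrt(5)/2) + 5*(-1)*conj(0) + 5*(1)*conj(0)]
      = (1/20)[(18) + (10) + (-5 - sqrt(5)) + (-9 - 3*sqrt(5)) + (-5 + sqrt(5)) + (-9 + 3*sqrt(5)) + (0) + (0)] = 0/20 = 0
  <chi_rho, chi_8> = (1/20)[1*(9)*conj(2) + 1*(-5)*conj(2) + 2*(5/2 + 3*sqrt(5)/2)*conj(-sqrt(5)/2 - 1/2) + 2*(3/2 + 3*sqrt(5)/2)*conj(-1/2 + sqrt(5)/2) + 2*(5/2 - 3*sqrt(5)/2)*conj(-1/2 + sqrt(5)/2) + 2*(3/2 - 3*sqrt(5)/2)*conj(-sqrt(5)/2 - 1/2) + 5*(-1)*conj(0) + 5*(1)*conj(0)]
      = (1/20)[(18) + (-10) + (-10 - 4*sqrt(5)) + (6) + (-10 + 4*sqrt(5)) + (6) + (0) + (0)] = 0/20 = 0
Dimension check: dim(rho) = sum (mult * dim) = 1*1 + 1*1 + 0*1 + 1*1 + 3*2 + 0*2 + 0*2 + 0*2 = 9 = chi_rho(e) = 9.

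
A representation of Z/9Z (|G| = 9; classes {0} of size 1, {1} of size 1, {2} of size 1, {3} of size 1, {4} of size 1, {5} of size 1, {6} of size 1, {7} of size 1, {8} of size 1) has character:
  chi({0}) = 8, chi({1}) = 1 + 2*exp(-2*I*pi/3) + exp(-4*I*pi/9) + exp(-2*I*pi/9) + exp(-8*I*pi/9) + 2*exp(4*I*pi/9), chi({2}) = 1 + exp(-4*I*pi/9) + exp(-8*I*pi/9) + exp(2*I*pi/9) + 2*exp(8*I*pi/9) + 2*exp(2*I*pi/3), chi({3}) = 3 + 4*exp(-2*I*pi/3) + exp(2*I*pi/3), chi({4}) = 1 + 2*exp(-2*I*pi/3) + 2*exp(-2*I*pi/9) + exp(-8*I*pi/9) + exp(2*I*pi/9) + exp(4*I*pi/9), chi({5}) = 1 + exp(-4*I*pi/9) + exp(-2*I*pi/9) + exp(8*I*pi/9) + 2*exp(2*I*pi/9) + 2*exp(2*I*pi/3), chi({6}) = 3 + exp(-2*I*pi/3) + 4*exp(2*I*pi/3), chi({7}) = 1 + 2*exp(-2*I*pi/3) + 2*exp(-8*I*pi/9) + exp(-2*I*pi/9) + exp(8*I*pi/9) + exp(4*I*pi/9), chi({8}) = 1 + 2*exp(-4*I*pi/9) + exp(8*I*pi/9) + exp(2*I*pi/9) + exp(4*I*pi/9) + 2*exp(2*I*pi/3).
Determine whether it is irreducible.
Not irreducible (reducible): <chi, chi> = 12 > 1.

Proof sketch: <chi, chi> = (1/|G|) sum_C |C| * |chi(C)|^2 = (1/9)[1*|8|^2 + 1*|1 + 2*exp(-2*I*pi/3) + exp(-4*I*pi/9) + exp(-2*I*pi/9) + exp(-8*I*pi/9) + 2*exp(4*I*pi/9)|^2 + 1*|1 + exp(-4*I*pi/9) + exp(-8*I*pi/9) + exp(2*I*pi/9) + 2*exp(8*I*pi/9) + 2*exp(2*I*pi/3)|^2 + 1*|3 + 4*exp(-2*I*pi/3) + exp(2*I*pi/3)|^2 + 1*|1 + 2*exp(-2*I*pi/3) + 2*exp(-2*I*pi/9) + exp(-8*I*pi/9) + exp(2*I*pi/9) + exp(4*I*pi/9)|^2 + 1*|1 + exp(-4*I*pi/9) + exp(-2*I*pi/9) + exp(8*I*pi/9) + 2*exp(2*I*pi/9) + 2*exp(2*I*pi/3)|^2 + 1*|3 + exp(-2*I*pi/3) + 4*exp(2*I*pi/3)|^2 + 1*|1 + 2*exp(-2*I*pi/3) + 2*exp(-8*I*pi/9) + exp(-2*I*pi/9) + exp(8*I*pi/9) + exp(4*I*pi/9)|^2 + 1*|1 + 2*exp(-4*I*pi/9) + exp(8*I*pi/9) + exp(2*I*pi/9) + exp(4*I*pi/9) + 2*exp(2*I*pi/3)|^2]
  = (1/9)[(64) + (12 + 7*exp(-2*I*pi/3) + 6*exp(-4*I*pi/9) + 6*exp(-2*I*pi/9) + 7*exp(-8*I*pi/9) + 7*exp(8*I*pi/9) + 6*exp(2*I*pi/9) + 6*exp(4*I*pi/9) + 7*exp(2*I*pi/3)) + (12 + 7*exp(-2*I*pi/3) + 6*exp(-4*I*pi/9) + 7*exp(-2*I*pi/9) + 6*exp(-8*I*pi/9) + 6*exp(8*I*pi/9) + 7*exp(2*I*pi/9) + 6*exp(4*I*pi/9) + 7*exp(2*I*pi/3)) + (7) + (12 + 7*exp(-4*I*pi/9) + 7*exp(-2*I*pi/3) + 6*exp(-2*I*pi/9) + 6*exp(-8*I*pi/9) + 6*exp(8*I*pi/9) + 6*exp(2*I*pi/9) + 7*exp(2*I*pi/3) + 7*exp(4*I*pi/9)) + (12 + 7*exp(-4*I*pi/9) + 7*exp(-2*I*pi/3) + 6*exp(-2*I*pi/9) + 6*exp(-8*I*pi/9) + 6*exp(8*I*pi/9) + 6*exp(2*I*pi/9) + 7*exp(2*I*pi/3) + 7*exp(4*I*pi/9)) + (7) + (12 + 7*exp(-2*I*pi/3) + 6*exp(-4*I*pi/9) + 7*exp(-2*I*pi/9) + 6*exp(-8*I*pi/9) + 6*exp(8*I*pi/9) + 7*exp(2*I*pi/9) + 6*exp(4*I*pi/9) + 7*exp(2*I*pi/3)) + (12 + 7*exp(-2*I*pi/3) + 6*exp(-4*I*pi/9) + 6*exp(-2*I*pi/9) + 7*exp(-8*I*pi/9) + 7*exp(8*I*pi/9) + 6*exp(2*I*pi/9) + 6*exp(4*I*pi/9) + 7*exp(2*I*pi/3))] = 108/9 = 12.
(Exp terms are combined using exp(i*s)*conj(exp(i*t)) = exp(i*(s-t)), and sums of them are collapsed using the identity that for every m > 1 the m distinct m-th roots of unity sum to 0, e.g. 1 + exp(2*I*pi/3) + exp(-2*I*pi/3) = 0.)
A character is irreducible iff <chi, chi> = 1, so this representation is reducible.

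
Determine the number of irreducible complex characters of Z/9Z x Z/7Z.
63

The number of irreducible complex representations of a finite group equals its number of conjugacy classes. Z/9Z x Z/7Z is abelian of order 63, so every element is its own conjugacy class: 63 classes, so Z/9Z x Z/7Z (order 63) has exactly 63 irreducible complex representations.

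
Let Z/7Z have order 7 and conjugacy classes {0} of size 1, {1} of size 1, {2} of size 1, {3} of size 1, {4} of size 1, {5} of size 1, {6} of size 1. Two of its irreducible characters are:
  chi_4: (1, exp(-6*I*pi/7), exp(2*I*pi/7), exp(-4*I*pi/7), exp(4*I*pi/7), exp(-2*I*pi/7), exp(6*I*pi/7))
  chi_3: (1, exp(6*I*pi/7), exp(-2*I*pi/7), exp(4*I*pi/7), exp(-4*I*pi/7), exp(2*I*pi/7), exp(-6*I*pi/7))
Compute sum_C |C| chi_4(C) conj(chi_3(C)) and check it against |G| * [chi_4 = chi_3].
Sum = 0; so <chi_4, chi_3> = 0 (distinct irreducibles are orthogonal).

Solution. Compute term by term over conjugacy classes (|C| * chi_4(C) * conj(chi_3(C))):
  1*(1)*conj(1) + 1*(exp(-6*I*pi/7))*conj(exp(6*I*pi/7)) + 1*(exp(2*I*pi/7))*conj(exp(-2*I*pi/7)) + 1*(exp(-4*I*pi/7))*conj(exp(4*I*pi/7)) + 1*(exp(4*I*pi/7))*conj(exp(-4*I*pi/7)) + 1*(exp(-2*I*pi/7))*conj(exp(2*I*pi/7)) + 1*(exp(6*I*pi/7))*conj(exp(-6*I*pi/7))
  = (1) + (exp(2*I*pi/7)) + (exp(4*I*pi/7)) + (exp(6*I*pi/7)) + (exp(-6*I*pi/7)) + (exp(-4*I*pi/7)) + (exp(-2*I*pi/7))
  = 0.
(Exp terms are combined using exp(i*s)*conj(exp(i*t)) = exp(i*(s-t)), and sums of them are collapsed using the identity that for every m > 1 the m distinct m-th roots of unity sum to 0, e.g. 1 + exp(2*I*pi/3) + exp(-2*I*pi/3) = 0.)
Dividing by |G| = 7 gives 0/7 = 0, matching the row-orthogonality relation <chi_4, chi_3> = [chi_4 = chi_3].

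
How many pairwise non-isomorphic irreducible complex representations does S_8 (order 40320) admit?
22

Derivation: The number of irreducible complex representations of a finite group equals its number of conjugacy classes. Conjugacy classes in S_8 correspond to cycle types, i.e. partitions of 8; there are p(8) = 22 of them, so S_8 (order 40320) has exactly 22 irreducible complex representations.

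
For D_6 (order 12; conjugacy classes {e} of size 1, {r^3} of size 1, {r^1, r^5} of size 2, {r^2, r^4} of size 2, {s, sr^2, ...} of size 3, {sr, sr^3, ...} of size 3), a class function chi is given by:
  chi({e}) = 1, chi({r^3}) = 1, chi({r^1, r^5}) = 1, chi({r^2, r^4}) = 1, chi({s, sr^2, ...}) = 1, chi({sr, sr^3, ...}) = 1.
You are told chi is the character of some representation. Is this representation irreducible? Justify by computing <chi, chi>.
Irreducible: <chi, chi> = 1.

<chi, chi> = (1/|G|) sum_C |C| * |chi(C)|^2 = (1/12)[1*|1|^2 + 1*|1|^2 + 2*|1|^2 + 2*|1|^2 + 3*|1|^2 + 3*|1|^2]
  = (1/12)[(1) + (1) + (2) + (2) + (3) + (3)] = 12/12 = 1.
A character is irreducible iff <chi, chi> = 1, so this representation is irreducible.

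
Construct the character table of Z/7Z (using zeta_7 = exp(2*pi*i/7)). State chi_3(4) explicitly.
Character table of Z/7Z (irreps indexed chi_0,...,chi_6 with chi_k(m) = zeta_7^(k*m), zeta_7 = exp(2*pi*i/7)):
  irrep \ class  {0} (size 1)  {1} (size 1)    {2} (size 1)    {3} (size 1)    {4} (size 1)    {5} (size 1)    {6} (size 1)  
  chi_0          1             1               1               1               1               1               1             
  chi_1          1             exp(2*I*pi/7)   exp(4*I*pi/7)   exp(6*I*pi/7)   exp(-6*I*pi/7)  exp(-4*I*pi/7)  exp(-2*I*pi/7)
  chi_2          1             exp(4*I*pi/7)   exp(-6*I*pi/7)  exp(-2*I*pi/7)  exp(2*I*pi/7)   exp(6*I*pi/7)   exp(-4*I*pi/7)
  chi_3          1             exp(6*I*pi/7)   exp(-2*I*pi/7)  exp(4*I*pi/7)   exp(-4*I*pi/7)  exp(2*I*pi/7)   exp(-6*I*pi/7)
  chi_4          1             exp(-6*I*pi/7)  exp(2*I*pi/7)   exp(-4*I*pi/7)  exp(4*I*pi/7)   exp(-2*I*pi/7)  exp(6*I*pi/7) 
  chi_5          1             exp(-4*I*pi/7)  exp(6*I*pi/7)   exp(2*I*pi/7)   exp(-2*I*pi/7)  exp(-6*I*pi/7)  exp(4*I*pi/7) 
  chi_6          1             exp(-2*I*pi/7)  exp(-4*I*pi/7)  exp(-6*I*pi/7)  exp(6*I*pi/7)   exp(4*I*pi/7)   exp(2*I*pi/7) 

Spot check: chi_3(4) = zeta_7^(3*4) = zeta_7^12 = exp(-4*I*pi/7).

Explanation: Z/7Z is abelian, so all 7 irreducible complex representations are 1-dimensional. They are given by chi_k(m) = zeta_7^(k*m) for k = 0,...,6. Row orthogonality: sum_m chi_k(m) conj(chi_l(m)) = 7 * [k = l].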